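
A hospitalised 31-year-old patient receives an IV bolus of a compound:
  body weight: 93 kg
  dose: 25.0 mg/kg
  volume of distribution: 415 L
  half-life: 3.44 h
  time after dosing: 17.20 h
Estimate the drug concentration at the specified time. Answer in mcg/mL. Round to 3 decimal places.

Total dose = 25.0 × 93 = 2325 mg
C₀ = Dose / Vd = 2325 / 415 = 5.602 mg/L
k = ln2 / t½ = 0.693147 / 3.44 = 0.2015 h⁻¹
t / t½ = 17.20 / 3.44 = 5 half-lives
C = C₀ × (1/2)^5 = 5.602 × 0.03125 = 0.1751 mg/L
(0.1751 mg/L = 0.1751 mcg/mL)

0.175 mcg/mL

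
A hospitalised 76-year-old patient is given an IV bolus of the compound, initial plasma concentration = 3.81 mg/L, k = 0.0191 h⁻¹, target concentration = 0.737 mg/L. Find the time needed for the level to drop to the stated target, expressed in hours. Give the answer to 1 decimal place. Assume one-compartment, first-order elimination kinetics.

t = ln(C₀ / C) / k = ln(3.810 / 0.737) / 0.01910
  = ln(5.170) / 0.01910 = 1.643 / 0.01910 = 86.02 h

86.0 h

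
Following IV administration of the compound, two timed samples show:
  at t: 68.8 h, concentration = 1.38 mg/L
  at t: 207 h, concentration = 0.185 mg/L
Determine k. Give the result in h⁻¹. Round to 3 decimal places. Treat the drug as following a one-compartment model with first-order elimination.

k = ln(C₁/C₂) / (t₂ − t₁) = ln(1.38/0.185) / (207 − 68.8)
  = 2.009 / 138.2 = 0.01454 h⁻¹

0.015 h⁻¹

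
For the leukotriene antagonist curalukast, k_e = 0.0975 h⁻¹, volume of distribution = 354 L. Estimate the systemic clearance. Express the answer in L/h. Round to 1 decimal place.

CL = k × Vd = 0.0975 × 354 = 34.52 L/h

34.5 L/h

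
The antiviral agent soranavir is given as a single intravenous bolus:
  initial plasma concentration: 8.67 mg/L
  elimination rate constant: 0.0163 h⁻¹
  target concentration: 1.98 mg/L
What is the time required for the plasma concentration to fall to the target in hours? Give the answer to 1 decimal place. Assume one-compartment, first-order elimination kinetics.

90.6 h

t = ln(C₀ / C) / k = ln(8.670 / 1.98) / 0.01630
  = ln(4.379) / 0.01630 = 1.477 / 0.01630 = 90.61 h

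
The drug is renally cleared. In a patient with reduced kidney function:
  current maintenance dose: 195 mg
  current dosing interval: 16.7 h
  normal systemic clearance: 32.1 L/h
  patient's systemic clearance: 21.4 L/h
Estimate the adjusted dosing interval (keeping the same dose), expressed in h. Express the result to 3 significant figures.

25.1 h

To keep the same average steady-state level, dosing rate must scale with clearance.
CL ratio = 21.4 / 32.1 = 0.6667
New interval (same dose) = 16.7 / 0.6667 = 25.05 h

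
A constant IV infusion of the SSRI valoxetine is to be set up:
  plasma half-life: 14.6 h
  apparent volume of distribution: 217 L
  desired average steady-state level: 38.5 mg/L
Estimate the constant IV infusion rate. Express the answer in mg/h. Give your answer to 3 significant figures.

k = ln2 / t½ = 0.693147 / 14.6 = 0.04748 h⁻¹
CL = k × Vd = 0.04748 × 217 = 10.30 L/h
At steady state, infusion rate R₀ = Css × CL = 38.5 × 10.30 = 396.6 mg/h

397 mg/h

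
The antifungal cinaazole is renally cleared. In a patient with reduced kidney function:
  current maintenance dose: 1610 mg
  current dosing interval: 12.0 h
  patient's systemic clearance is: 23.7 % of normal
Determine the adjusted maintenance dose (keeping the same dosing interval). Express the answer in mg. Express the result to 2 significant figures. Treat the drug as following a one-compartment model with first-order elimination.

To keep the same average steady-state level, dosing rate must scale with clearance.
CL ratio = 23.7 / 100 = 0.2370
New dose (same interval) = 1610 × 0.2370 = 381.6 mg

380 mg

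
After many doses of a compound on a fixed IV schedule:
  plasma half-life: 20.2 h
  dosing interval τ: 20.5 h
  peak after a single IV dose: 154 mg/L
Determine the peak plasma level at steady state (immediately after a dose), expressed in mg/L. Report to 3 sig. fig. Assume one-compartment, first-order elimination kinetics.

k = ln2 / t½ = 0.693147 / 20.2 = 0.03431 h⁻¹
e^(−kτ) = e^(−0.03431 × 20.5) = 0.4949
Accumulation ratio R = 1 / (1 − e^(−kτ)) = 1 / (1 − 0.4949) = 1.980
Steady-state peak = C₀ × R = 154 × 1.980 = 304.9 mg/L

305 mg/L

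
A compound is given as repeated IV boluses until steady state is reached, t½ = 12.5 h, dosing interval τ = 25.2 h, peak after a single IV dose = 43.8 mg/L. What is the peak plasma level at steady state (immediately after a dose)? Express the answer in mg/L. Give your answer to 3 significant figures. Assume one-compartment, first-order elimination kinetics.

58.2 mg/L

k = ln2 / t½ = 0.693147 / 12.5 = 0.05545 h⁻¹
e^(−kτ) = e^(−0.05545 × 25.2) = 0.2473
Accumulation ratio R = 1 / (1 − e^(−kτ)) = 1 / (1 − 0.2473) = 1.329
Steady-state peak = C₀ × R = 43.8 × 1.329 = 58.21 mg/L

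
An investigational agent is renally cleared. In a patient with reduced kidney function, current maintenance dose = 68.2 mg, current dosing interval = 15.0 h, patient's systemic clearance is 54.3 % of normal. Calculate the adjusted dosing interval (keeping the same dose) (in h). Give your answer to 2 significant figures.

28 h

To keep the same average steady-state level, dosing rate must scale with clearance.
CL ratio = 54.3 / 100 = 0.5430
New interval (same dose) = 15.0 / 0.5430 = 27.62 h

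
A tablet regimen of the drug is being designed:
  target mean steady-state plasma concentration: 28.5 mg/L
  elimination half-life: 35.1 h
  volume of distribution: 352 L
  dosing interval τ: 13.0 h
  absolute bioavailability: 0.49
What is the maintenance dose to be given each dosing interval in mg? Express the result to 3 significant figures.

5260 mg

k = ln2 / t½ = 0.693147 / 35.1 = 0.01975 h⁻¹
CL = k × Vd = 0.01975 × 352 = 6.952 L/h
At steady state, F × (Dose/τ) = Css × CL.
Dose = Css × CL × τ / F = 28.5 × 6.952 × 13.0 / 0.49 = 5257 mg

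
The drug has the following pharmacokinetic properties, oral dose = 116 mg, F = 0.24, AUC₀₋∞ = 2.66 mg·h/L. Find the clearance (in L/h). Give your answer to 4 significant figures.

CL = F·Dose / AUC = 0.24 × 116 / 2.66 = 10.47 L/h

10.47 L/h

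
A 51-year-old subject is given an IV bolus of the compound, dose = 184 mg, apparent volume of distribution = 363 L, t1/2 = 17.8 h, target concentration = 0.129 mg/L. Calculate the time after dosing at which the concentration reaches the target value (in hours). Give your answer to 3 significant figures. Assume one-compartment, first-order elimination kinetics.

35.1 h

C₀ = Dose / Vd = 184.0 / 363 = 0.5069 mg/L
k = ln2 / t½ = 0.693147 / 17.8 = 0.03894 h⁻¹
t = ln(C₀ / C) / k = ln(0.5069 / 0.129) / 0.03894
  = ln(3.929) / 0.03894 = 1.368 / 0.03894 = 35.13 h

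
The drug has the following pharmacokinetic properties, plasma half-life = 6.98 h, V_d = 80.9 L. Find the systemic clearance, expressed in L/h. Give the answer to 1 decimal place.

8.0 L/h

k = ln2 / t½ = 0.693147 / 6.98 = 0.09930 h⁻¹
CL = k × Vd = 0.09930 × 80.9 = 8.033 L/h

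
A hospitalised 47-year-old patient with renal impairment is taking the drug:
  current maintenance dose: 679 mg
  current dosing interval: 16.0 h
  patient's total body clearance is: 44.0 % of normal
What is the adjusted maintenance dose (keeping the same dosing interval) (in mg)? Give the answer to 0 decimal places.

299 mg

To keep the same average steady-state level, dosing rate must scale with clearance.
CL ratio = 44.0 / 100 = 0.4400
New dose (same interval) = 679 × 0.4400 = 298.8 mg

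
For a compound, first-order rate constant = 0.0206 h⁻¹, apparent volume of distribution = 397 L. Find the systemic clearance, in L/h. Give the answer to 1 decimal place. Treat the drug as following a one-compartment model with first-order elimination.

8.2 L/h

CL = k × Vd = 0.0206 × 397 = 8.178 L/h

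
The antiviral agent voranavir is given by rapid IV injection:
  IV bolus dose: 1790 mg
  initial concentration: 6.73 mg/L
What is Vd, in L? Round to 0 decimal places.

266 L

Vd = Dose / C₀ = 1790 / 6.73 = 266.0 L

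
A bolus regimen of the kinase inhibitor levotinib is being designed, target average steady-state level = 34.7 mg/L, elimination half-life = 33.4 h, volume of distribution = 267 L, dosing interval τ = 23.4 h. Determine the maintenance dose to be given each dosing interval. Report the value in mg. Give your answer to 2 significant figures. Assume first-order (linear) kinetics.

k = ln2 / t½ = 0.693147 / 33.4 = 0.02075 h⁻¹
CL = k × Vd = 0.02075 × 267 = 5.540 L/h
At steady state, Dose/τ = Css × CL.
Dose = Css × CL × τ = 34.7 × 5.540 × 23.4 = 4498 mg

4500 mg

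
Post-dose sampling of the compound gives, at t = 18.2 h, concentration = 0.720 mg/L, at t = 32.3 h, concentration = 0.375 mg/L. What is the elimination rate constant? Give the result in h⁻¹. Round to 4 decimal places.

0.0463 h⁻¹

k = ln(C₁/C₂) / (t₂ − t₁) = ln(0.720/0.375) / (32.3 − 18.2)
  = 0.6523 / 14.10 = 0.04626 h⁻¹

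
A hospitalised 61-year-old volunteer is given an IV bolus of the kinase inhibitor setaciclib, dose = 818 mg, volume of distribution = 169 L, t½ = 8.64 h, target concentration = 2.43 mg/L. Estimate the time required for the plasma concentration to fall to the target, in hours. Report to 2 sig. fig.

C₀ = Dose / Vd = 818.0 / 169 = 4.840 mg/L
k = ln2 / t½ = 0.693147 / 8.64 = 0.08023 h⁻¹
t = ln(C₀ / C) / k = ln(4.840 / 2.43) / 0.08023
  = ln(1.992) / 0.08023 = 0.6891 / 0.08023 = 8.589 h

8.6 h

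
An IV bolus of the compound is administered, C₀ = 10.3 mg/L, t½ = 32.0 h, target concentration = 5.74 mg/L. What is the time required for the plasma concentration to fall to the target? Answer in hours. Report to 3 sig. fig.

k = ln2 / t½ = 0.693147 / 32.0 = 0.02166 h⁻¹
t = ln(C₀ / C) / k = ln(10.30 / 5.74) / 0.02166
  = ln(1.794) / 0.02166 = 0.5844 / 0.02166 = 26.98 h

27.0 h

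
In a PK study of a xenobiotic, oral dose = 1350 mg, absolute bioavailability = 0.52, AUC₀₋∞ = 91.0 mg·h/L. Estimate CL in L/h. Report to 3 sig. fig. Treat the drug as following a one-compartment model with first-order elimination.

7.71 L/h

CL = F·Dose / AUC = 0.52 × 1350 / 91.0 = 7.714 L/h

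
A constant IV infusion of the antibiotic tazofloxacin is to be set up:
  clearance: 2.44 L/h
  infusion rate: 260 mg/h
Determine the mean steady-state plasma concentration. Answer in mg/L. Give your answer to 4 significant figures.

At steady state Css = R₀ / CL = 260 / 2.440 = 106.6 mg/L

106.6 mg/L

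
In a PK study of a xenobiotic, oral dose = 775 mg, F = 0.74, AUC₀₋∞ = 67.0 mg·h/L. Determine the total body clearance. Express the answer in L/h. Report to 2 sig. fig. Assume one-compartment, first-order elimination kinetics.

CL = F·Dose / AUC = 0.74 × 775 / 67.0 = 8.560 L/h

8.6 L/h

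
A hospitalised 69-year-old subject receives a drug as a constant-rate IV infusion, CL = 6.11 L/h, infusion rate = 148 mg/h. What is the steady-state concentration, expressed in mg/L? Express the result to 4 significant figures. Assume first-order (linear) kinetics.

At steady state Css = R₀ / CL = 148 / 6.110 = 24.22 mg/L

24.22 mg/L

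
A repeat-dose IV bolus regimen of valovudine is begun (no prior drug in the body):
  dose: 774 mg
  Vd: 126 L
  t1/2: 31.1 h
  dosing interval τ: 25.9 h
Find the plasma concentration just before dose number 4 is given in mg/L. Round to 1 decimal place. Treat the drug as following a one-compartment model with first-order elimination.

6.5 mg/L

C₀ per dose = Dose / Vd = 774 / 126 = 6.143 mg/L
k = ln2 / t½ = 0.693147 / 31.1 = 0.02229 h⁻¹
Fraction remaining after one interval: r = e^(−kτ) = e^(−0.02229 × 25.9) = 0.5614
Before dose 4, 3 doses have been given (aged 1τ, 2τ, 3τ).
C_trough = C₀ × (r + r² + … + r^3) = C₀ × r(1−r^3)/(1−r)
        = 6.143 × 0.5614 × (1 − 0.1769) / (1 − 0.5614) = 6.472 mg/L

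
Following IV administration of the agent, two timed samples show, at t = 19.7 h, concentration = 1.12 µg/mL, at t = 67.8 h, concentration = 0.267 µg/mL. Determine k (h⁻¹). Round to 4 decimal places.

k = ln(C₁/C₂) / (t₂ − t₁) = ln(1.12/0.267) / (67.8 − 19.7)
  = 1.434 / 48.10 = 0.02981 h⁻¹

0.0298 h⁻¹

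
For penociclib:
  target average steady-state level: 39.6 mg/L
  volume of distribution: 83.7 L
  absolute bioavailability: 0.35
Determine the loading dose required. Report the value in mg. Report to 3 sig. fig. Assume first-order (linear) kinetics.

9470 mg

LD = Css × Vd / F = 39.6 × 83.7 / 0.35 = 9470 mg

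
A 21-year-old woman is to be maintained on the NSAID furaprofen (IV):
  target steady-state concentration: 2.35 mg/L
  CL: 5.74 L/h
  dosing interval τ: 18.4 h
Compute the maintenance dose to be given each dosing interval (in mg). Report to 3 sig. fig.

248 mg

At steady state, Dose/τ = Css × CL.
Dose = Css × CL × τ = 2.35 × 5.740 × 18.4 = 248.2 mg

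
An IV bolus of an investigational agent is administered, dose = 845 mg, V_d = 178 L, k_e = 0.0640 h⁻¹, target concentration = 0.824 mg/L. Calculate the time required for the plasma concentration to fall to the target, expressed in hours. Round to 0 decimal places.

27 h

C₀ = Dose / Vd = 845.0 / 178 = 4.747 mg/L
t = ln(C₀ / C) / k = ln(4.747 / 0.824) / 0.06400
  = ln(5.761) / 0.06400 = 1.751 / 0.06400 = 27.36 h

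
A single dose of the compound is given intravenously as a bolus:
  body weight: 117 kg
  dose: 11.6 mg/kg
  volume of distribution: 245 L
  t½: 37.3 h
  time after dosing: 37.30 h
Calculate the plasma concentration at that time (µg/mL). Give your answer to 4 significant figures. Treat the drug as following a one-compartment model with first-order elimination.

Total dose = 11.6 × 117 = 1357 mg
C₀ = Dose / Vd = 1357 / 245 = 5.539 mg/L
k = ln2 / t½ = 0.693147 / 37.3 = 0.01858 h⁻¹
t / t½ = 37.30 / 37.3 = 1 half-lives
C = C₀ × (1/2)^1 = 5.539 × 0.5000 = 2.770 mg/L
(2.770 mg/L = 2.770 µg/mL)

2.770 µg/mL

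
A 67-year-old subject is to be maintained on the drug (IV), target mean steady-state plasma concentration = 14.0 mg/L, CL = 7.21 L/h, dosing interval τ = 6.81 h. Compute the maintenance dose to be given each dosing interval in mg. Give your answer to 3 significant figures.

687 mg

At steady state, Dose/τ = Css × CL.
Dose = Css × CL × τ = 14.0 × 7.210 × 6.81 = 687.4 mg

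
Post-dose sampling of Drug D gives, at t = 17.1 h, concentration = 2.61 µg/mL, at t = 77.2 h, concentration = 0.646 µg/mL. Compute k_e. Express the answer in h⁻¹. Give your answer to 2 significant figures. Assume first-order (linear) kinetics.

k = ln(C₁/C₂) / (t₂ − t₁) = ln(2.61/0.646) / (77.2 − 17.1)
  = 1.396 / 60.10 = 0.02323 h⁻¹

0.023 h⁻¹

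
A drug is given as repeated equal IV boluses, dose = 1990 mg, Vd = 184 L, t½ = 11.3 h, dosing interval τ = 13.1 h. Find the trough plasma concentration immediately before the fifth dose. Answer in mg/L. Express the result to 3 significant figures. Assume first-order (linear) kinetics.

C₀ per dose = Dose / Vd = 1990 / 184 = 10.82 mg/L
k = ln2 / t½ = 0.693147 / 11.3 = 0.06134 h⁻¹
Fraction remaining after one interval: r = e^(−kτ) = e^(−0.06134 × 13.1) = 0.4477
Before dose 5, 4 doses have been given (aged 1τ, 2τ, 3τ, 4τ).
C_trough = C₀ × (r + r² + … + r^4) = C₀ × r(1−r^4)/(1−r)
        = 10.82 × 0.4477 × (1 − 0.04017) / (1 − 0.4477) = 8.418 mg/L

8.42 mg/L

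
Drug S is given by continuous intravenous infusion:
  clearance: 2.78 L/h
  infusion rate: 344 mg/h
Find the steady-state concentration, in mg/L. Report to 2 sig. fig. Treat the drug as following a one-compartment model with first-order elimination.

At steady state Css = R₀ / CL = 344 / 2.780 = 123.7 mg/L

120 mg/L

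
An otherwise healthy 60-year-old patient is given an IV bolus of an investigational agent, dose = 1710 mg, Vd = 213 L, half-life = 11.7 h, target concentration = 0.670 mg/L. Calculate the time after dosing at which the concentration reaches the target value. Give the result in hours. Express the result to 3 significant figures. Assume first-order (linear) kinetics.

C₀ = Dose / Vd = 1710 / 213 = 8.028 mg/L
k = ln2 / t½ = 0.693147 / 11.7 = 0.05924 h⁻¹
t = ln(C₀ / C) / k = ln(8.028 / 0.670) / 0.05924
  = ln(11.98) / 0.05924 = 2.483 / 0.05924 = 41.91 h

41.9 h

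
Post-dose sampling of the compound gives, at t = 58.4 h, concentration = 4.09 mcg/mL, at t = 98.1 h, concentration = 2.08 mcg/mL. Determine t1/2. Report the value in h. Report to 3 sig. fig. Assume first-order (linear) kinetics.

k = ln(C₁/C₂) / (t₂ − t₁) = ln(4.09/2.08) / (98.1 − 58.4)
  = 0.6762 / 39.70 = 0.01703 h⁻¹
t½ = ln2 / k = 0.693147 / 0.01703 = 40.70 h

40.7 h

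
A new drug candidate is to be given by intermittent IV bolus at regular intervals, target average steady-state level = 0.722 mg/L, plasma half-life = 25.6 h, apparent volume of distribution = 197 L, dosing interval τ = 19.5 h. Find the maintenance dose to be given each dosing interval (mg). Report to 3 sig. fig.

k = ln2 / t½ = 0.693147 / 25.6 = 0.02708 h⁻¹
CL = k × Vd = 0.02708 × 197 = 5.335 L/h
At steady state, Dose/τ = Css × CL.
Dose = Css × CL × τ = 0.722 × 5.335 × 19.5 = 75.11 mg

75.1 mg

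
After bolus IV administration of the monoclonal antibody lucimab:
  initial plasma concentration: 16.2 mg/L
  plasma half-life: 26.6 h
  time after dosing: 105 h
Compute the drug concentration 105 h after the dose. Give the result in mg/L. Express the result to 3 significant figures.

k = ln2 / t½ = 0.693147 / 26.6 = 0.02606 h⁻¹
C = C₀ · e^(−k·t) = 16.20 × e^(−0.02606 × 105)
  = 16.20 × 0.06481 = 1.050 mg/L

1.05 mg/L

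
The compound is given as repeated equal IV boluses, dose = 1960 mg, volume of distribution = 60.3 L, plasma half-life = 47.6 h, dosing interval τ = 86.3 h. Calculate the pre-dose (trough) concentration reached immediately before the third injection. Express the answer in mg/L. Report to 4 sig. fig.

C₀ per dose = Dose / Vd = 1960 / 60.3 = 32.50 mg/L
k = ln2 / t½ = 0.693147 / 47.6 = 0.01456 h⁻¹
Fraction remaining after one interval: r = e^(−kτ) = e^(−0.01456 × 86.3) = 0.2846
Before dose 3, 2 doses have been given (aged 1τ, 2τ).
C_trough = C₀ × (r + r²) = 32.50 × (0.2846 + 0.08100) = 11.88 mg/L

11.88 mg/L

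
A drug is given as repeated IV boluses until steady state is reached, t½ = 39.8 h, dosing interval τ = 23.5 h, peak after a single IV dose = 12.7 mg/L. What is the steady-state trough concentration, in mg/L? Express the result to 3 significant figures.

25.1 mg/L

k = ln2 / t½ = 0.693147 / 39.8 = 0.01742 h⁻¹
e^(−kτ) = e^(−0.01742 × 23.5) = 0.6641
Accumulation ratio R = 1 / (1 − e^(−kτ)) = 1 / (1 − 0.6641) = 2.977
Steady-state trough = C₀ × R × e^(−kτ) = 12.7 × 2.977 × 0.6641 = 25.11 mg/L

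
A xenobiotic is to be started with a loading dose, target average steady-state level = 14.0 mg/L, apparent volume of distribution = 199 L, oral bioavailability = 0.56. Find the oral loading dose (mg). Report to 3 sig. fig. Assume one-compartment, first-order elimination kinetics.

LD = Css × Vd / F = 14.0 × 199 / 0.56 = 4975 mg

4980 mg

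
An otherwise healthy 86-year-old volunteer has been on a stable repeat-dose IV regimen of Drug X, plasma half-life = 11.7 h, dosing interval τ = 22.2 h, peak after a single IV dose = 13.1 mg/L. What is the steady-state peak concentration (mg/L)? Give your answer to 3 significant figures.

k = ln2 / t½ = 0.693147 / 11.7 = 0.05924 h⁻¹
e^(−kτ) = e^(−0.05924 × 22.2) = 0.2684
Accumulation ratio R = 1 / (1 − e^(−kτ)) = 1 / (1 − 0.2684) = 1.367
Steady-state peak = C₀ × R = 13.1 × 1.367 = 17.91 mg/L

17.9 mg/L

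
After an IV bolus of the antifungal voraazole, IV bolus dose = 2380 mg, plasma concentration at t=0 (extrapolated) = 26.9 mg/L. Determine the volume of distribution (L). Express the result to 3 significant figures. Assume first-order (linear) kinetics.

Vd = Dose / C₀ = 2380 / 26.9 = 88.48 L

88.5 L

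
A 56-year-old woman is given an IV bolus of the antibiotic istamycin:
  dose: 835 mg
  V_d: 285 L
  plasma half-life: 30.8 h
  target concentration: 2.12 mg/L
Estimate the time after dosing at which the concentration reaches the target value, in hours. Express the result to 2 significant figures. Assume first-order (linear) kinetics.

14 h

C₀ = Dose / Vd = 835.0 / 285 = 2.930 mg/L
k = ln2 / t½ = 0.693147 / 30.8 = 0.02250 h⁻¹
t = ln(C₀ / C) / k = ln(2.930 / 2.12) / 0.02250
  = ln(1.382) / 0.02250 = 0.3235 / 0.02250 = 14.38 h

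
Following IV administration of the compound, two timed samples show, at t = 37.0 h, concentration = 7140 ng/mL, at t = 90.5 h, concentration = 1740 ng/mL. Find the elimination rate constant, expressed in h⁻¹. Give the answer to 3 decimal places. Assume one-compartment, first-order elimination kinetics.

0.026 h⁻¹

k = ln(C₁/C₂) / (t₂ − t₁) = ln(7140/1740) / (90.5 − 37.0)
  = 1.412 / 53.50 = 0.02639 h⁻¹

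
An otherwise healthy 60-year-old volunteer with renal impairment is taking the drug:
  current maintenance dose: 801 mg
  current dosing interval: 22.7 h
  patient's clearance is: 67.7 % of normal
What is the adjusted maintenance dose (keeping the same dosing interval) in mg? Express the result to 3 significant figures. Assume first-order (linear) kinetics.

542 mg

To keep the same average steady-state level, dosing rate must scale with clearance.
CL ratio = 67.7 / 100 = 0.6770
New dose (same interval) = 801 × 0.6770 = 542.3 mg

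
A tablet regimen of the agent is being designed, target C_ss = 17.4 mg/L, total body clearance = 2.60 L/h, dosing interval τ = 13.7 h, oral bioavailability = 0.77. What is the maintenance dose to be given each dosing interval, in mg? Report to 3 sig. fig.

At steady state, F × (Dose/τ) = Css × CL.
Dose = Css × CL × τ / F = 17.4 × 2.600 × 13.7 / 0.77 = 804.9 mg

805 mg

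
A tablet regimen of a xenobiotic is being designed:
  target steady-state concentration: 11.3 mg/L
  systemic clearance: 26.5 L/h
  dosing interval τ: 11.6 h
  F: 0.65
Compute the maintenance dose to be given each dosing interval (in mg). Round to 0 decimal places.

At steady state, F × (Dose/τ) = Css × CL.
Dose = Css × CL × τ / F = 11.3 × 26.50 × 11.6 / 0.65 = 5344 mg

5344 mg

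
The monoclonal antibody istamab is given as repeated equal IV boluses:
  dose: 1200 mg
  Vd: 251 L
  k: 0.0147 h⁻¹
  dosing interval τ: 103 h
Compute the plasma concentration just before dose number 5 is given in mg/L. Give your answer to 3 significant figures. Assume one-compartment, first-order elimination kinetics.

C₀ per dose = Dose / Vd = 1200 / 251 = 4.781 mg/L
Fraction remaining after one interval: r = e^(−kτ) = e^(−0.01470 × 103) = 0.2200
Before dose 5, 4 doses have been given (aged 1τ, 2τ, 3τ, 4τ).
C_trough = C₀ × (r + r² + … + r^4) = C₀ × r(1−r^4)/(1−r)
        = 4.781 × 0.2200 × (1 − 0.002343) / (1 − 0.2200) = 1.345 mg/L

1.35 mg/L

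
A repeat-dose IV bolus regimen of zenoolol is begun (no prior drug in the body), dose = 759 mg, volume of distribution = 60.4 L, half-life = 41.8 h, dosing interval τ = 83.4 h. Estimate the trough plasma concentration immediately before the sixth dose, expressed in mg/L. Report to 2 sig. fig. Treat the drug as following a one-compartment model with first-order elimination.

C₀ per dose = Dose / Vd = 759 / 60.4 = 12.57 mg/L
k = ln2 / t½ = 0.693147 / 41.8 = 0.01658 h⁻¹
Fraction remaining after one interval: r = e^(−kτ) = e^(−0.01658 × 83.4) = 0.2509
Before dose 6, 5 doses have been given (aged 1τ, 2τ, 3τ, 4τ, 5τ).
C_trough = C₀ × (r + r² + … + r^5) = C₀ × r(1−r^5)/(1−r)
        = 12.57 × 0.2509 × (1 − 0.0009943) / (1 − 0.2509) = 4.206 mg/L

4.2 mg/L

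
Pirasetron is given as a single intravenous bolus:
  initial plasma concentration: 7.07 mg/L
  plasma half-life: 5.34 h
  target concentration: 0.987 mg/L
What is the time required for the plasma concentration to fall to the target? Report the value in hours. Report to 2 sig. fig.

k = ln2 / t½ = 0.693147 / 5.34 = 0.1298 h⁻¹
t = ln(C₀ / C) / k = ln(7.070 / 0.987) / 0.1298
  = ln(7.163) / 0.1298 = 1.969 / 0.1298 = 15.17 h

15 h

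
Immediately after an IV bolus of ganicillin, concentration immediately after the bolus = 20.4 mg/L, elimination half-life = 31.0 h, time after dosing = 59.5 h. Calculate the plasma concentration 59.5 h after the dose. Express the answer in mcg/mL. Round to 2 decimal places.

k = ln2 / t½ = 0.693147 / 31.0 = 0.02236 h⁻¹
C = C₀ · e^(−k·t) = 20.40 × e^(−0.02236 × 59.5)
  = 20.40 × 0.2644 = 5.394 mg/L
(5.394 mg/L = 5.394 mcg/mL)

5.39 mcg/mL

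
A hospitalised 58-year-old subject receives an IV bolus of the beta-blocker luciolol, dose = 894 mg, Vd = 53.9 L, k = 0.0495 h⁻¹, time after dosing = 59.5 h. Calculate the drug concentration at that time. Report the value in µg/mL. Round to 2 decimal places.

0.87 µg/mL

C₀ = Dose / Vd = 894.0 / 53.9 = 16.59 mg/L
C = C₀ · e^(−k·t) = 16.59 × e^(−0.04950 × 59.5)
  = 16.59 × 0.05259 = 0.8725 mg/L
(0.8725 mg/L = 0.8725 µg/mL)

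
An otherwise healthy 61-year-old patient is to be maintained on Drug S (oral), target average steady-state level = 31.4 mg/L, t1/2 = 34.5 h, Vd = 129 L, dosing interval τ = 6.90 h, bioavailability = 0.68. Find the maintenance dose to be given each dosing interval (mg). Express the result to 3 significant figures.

k = ln2 / t½ = 0.693147 / 34.5 = 0.02009 h⁻¹
CL = k × Vd = 0.02009 × 129 = 2.592 L/h
At steady state, F × (Dose/τ) = Css × CL.
Dose = Css × CL × τ / F = 31.4 × 2.592 × 6.90 / 0.68 = 825.9 mg

826 mg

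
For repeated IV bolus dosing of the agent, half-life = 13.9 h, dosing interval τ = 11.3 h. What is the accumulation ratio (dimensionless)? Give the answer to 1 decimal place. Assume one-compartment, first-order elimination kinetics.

2.3

k = ln2 / t½ = 0.693147 / 13.9 = 0.04987 h⁻¹
e^(−kτ) = e^(−0.04987 × 11.3) = 0.5692
Accumulation ratio R = 1 / (1 − e^(−kτ)) = 1 / (1 − 0.5692) = 2.321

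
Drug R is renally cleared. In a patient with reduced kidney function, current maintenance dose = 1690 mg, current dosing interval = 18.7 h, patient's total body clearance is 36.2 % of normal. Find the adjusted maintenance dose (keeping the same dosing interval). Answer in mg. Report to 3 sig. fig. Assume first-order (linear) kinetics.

612 mg

To keep the same average steady-state level, dosing rate must scale with clearance.
CL ratio = 36.2 / 100 = 0.3620
New dose (same interval) = 1690 × 0.3620 = 611.8 mg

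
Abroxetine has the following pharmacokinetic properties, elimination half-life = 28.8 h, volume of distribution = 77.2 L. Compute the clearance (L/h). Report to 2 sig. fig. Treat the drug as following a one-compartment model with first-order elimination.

1.9 L/h

k = ln2 / t½ = 0.693147 / 28.8 = 0.02407 h⁻¹
CL = k × Vd = 0.02407 × 77.2 = 1.858 L/h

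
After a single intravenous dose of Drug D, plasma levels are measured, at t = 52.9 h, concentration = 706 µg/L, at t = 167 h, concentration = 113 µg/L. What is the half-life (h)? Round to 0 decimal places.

43 h

k = ln(C₁/C₂) / (t₂ − t₁) = ln(706/113) / (167 − 52.9)
  = 1.832 / 114.1 = 0.01606 h⁻¹
t½ = ln2 / k = 0.693147 / 0.01606 = 43.16 h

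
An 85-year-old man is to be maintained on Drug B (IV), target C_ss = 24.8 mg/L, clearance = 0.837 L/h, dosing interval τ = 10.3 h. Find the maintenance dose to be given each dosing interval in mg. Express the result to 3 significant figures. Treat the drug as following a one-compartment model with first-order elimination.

214 mg

At steady state, Dose/τ = Css × CL.
Dose = Css × CL × τ = 24.8 × 0.8370 × 10.3 = 213.8 mg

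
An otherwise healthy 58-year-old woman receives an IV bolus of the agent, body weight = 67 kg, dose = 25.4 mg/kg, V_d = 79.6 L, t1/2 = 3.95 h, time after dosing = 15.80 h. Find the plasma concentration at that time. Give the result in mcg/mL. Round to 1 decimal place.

Total dose = 25.4 × 67 = 1702 mg
C₀ = Dose / Vd = 1702 / 79.6 = 21.38 mg/L
k = ln2 / t½ = 0.693147 / 3.95 = 0.1755 h⁻¹
t / t½ = 15.80 / 3.95 = 4 half-lives
C = C₀ × (1/2)^4 = 21.38 × 0.06250 = 1.336 mg/L
(1.336 mg/L = 1.336 mcg/mL)

1.3 mcg/mL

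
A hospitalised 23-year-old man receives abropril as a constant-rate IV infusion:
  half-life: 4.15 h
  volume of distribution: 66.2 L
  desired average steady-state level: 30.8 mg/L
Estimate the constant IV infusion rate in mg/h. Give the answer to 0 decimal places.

341 mg/h

k = ln2 / t½ = 0.693147 / 4.15 = 0.1670 h⁻¹
CL = k × Vd = 0.1670 × 66.2 = 11.06 L/h
At steady state, infusion rate R₀ = Css × CL = 30.8 × 11.06 = 340.6 mg/h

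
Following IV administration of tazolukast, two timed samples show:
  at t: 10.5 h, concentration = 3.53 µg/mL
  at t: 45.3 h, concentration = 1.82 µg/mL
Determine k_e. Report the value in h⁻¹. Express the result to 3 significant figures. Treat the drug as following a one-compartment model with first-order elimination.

k = ln(C₁/C₂) / (t₂ − t₁) = ln(3.53/1.82) / (45.3 − 10.5)
  = 0.6625 / 34.80 = 0.01904 h⁻¹

0.0190 h⁻¹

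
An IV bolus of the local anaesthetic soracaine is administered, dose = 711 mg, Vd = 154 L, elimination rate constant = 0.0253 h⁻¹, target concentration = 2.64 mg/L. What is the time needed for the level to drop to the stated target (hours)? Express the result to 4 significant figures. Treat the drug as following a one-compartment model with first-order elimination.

C₀ = Dose / Vd = 711.0 / 154 = 4.617 mg/L
t = ln(C₀ / C) / k = ln(4.617 / 2.64) / 0.02530
  = ln(1.749) / 0.02530 = 0.5590 / 0.02530 = 22.09 h

22.09 h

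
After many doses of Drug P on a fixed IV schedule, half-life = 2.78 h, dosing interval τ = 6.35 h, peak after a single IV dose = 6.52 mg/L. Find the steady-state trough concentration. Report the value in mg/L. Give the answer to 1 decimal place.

k = ln2 / t½ = 0.693147 / 2.78 = 0.2493 h⁻¹
e^(−kτ) = e^(−0.2493 × 6.35) = 0.2053
Accumulation ratio R = 1 / (1 − e^(−kτ)) = 1 / (1 − 0.2053) = 1.258
Steady-state trough = C₀ × R × e^(−kτ) = 6.52 × 1.258 × 0.2053 = 1.684 mg/L

1.7 mg/L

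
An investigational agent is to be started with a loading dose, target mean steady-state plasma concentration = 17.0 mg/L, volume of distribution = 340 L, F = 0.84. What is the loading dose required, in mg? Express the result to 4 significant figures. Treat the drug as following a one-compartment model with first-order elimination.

6881 mg

LD = Css × Vd / F = 17.0 × 340 / 0.84 = 6881 mg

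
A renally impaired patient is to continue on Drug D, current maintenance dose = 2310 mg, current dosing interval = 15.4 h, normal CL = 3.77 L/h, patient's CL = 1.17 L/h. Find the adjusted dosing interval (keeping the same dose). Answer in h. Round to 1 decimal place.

49.6 h

To keep the same average steady-state level, dosing rate must scale with clearance.
CL ratio = 1.17 / 3.77 = 0.3103
New interval (same dose) = 15.4 / 0.3103 = 49.63 h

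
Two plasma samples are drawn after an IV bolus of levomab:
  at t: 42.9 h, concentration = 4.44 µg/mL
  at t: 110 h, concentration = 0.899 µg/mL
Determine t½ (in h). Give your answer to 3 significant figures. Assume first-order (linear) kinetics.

k = ln(C₁/C₂) / (t₂ − t₁) = ln(4.44/0.899) / (110 − 42.9)
  = 1.597 / 67.10 = 0.02380 h⁻¹
t½ = ln2 / k = 0.693147 / 0.02380 = 29.12 h

29.1 h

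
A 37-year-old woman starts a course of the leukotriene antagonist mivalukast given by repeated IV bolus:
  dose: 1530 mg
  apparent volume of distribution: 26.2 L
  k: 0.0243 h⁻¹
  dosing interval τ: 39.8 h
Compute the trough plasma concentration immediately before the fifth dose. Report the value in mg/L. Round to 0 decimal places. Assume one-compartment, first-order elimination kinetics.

35 mg/L

C₀ per dose = Dose / Vd = 1530 / 26.2 = 58.40 mg/L
Fraction remaining after one interval: r = e^(−kτ) = e^(−0.02430 × 39.8) = 0.3802
Before dose 5, 4 doses have been given (aged 1τ, 2τ, 3τ, 4τ).
C_trough = C₀ × (r + r² + … + r^4) = C₀ × r(1−r^4)/(1−r)
        = 58.40 × 0.3802 × (1 − 0.02090) / (1 − 0.3802) = 35.08 mg/L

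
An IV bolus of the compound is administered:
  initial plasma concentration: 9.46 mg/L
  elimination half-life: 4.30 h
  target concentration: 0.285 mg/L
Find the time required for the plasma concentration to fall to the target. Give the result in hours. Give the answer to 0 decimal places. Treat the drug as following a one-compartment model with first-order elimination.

k = ln2 / t½ = 0.693147 / 4.30 = 0.1612 h⁻¹
t = ln(C₀ / C) / k = ln(9.460 / 0.285) / 0.1612
  = ln(33.19) / 0.1612 = 3.502 / 0.1612 = 21.72 h

22 h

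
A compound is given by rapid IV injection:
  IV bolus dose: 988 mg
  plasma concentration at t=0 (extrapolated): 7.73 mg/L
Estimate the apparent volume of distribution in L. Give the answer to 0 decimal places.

Vd = Dose / C₀ = 988.0 / 7.73 = 127.8 L

128 L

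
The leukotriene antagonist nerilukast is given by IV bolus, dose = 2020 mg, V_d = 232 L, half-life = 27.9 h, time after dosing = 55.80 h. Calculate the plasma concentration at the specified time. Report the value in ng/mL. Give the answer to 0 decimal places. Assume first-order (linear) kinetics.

C₀ = Dose / Vd = 2020 / 232 = 8.707 mg/L
k = ln2 / t½ = 0.693147 / 27.9 = 0.02484 h⁻¹
t / t½ = 55.80 / 27.9 = 2 half-lives
C = C₀ × (1/2)^2 = 8.707 × 0.2500 = 2.177 mg/L
Convert: 2.177 mg/L × 1000 = 2177 ng/mL

2177 ng/mL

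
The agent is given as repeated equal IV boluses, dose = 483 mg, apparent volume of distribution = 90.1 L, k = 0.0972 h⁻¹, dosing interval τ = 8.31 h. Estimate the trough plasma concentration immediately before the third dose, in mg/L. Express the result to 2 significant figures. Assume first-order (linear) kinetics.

C₀ per dose = Dose / Vd = 483 / 90.1 = 5.361 mg/L
Fraction remaining after one interval: r = e^(−kτ) = e^(−0.09720 × 8.31) = 0.4459
Before dose 3, 2 doses have been given (aged 1τ, 2τ).
C_trough = C₀ × (r + r²) = 5.361 × (0.4459 + 0.1988) = 3.456 mg/L

3.5 mg/L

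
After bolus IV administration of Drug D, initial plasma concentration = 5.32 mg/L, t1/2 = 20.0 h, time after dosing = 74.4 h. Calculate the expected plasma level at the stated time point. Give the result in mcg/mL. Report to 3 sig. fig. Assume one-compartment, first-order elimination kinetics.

k = ln2 / t½ = 0.693147 / 20.0 = 0.03466 h⁻¹
C = C₀ · e^(−k·t) = 5.320 × e^(−0.03466 × 74.4)
  = 5.320 × 0.07587 = 0.4036 mg/L
(0.4036 mg/L = 0.4036 mcg/mL)

0.404 mcg/mL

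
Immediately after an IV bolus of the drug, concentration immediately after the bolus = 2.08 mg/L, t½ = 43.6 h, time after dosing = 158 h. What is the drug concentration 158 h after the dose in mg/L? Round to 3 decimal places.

0.169 mg/L

k = ln2 / t½ = 0.693147 / 43.6 = 0.01590 h⁻¹
C = C₀ · e^(−k·t) = 2.080 × e^(−0.01590 × 158)
  = 2.080 × 0.08109 = 0.1687 mg/L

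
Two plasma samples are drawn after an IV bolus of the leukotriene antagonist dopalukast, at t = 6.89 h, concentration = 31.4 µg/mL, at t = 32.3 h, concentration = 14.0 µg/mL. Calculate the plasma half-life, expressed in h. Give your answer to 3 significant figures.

k = ln(C₁/C₂) / (t₂ − t₁) = ln(31.4/14.0) / (32.3 − 6.89)
  = 0.8078 / 25.41 = 0.03179 h⁻¹
t½ = ln2 / k = 0.693147 / 0.03179 = 21.80 h

21.8 h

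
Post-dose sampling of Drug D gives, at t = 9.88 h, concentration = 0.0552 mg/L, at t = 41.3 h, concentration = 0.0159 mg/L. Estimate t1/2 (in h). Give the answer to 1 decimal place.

17.5 h

k = ln(C₁/C₂) / (t₂ − t₁) = ln(0.0552/0.0159) / (41.3 − 9.88)
  = 1.245 / 31.42 = 0.03962 h⁻¹
t½ = ln2 / k = 0.693147 / 0.03962 = 17.49 h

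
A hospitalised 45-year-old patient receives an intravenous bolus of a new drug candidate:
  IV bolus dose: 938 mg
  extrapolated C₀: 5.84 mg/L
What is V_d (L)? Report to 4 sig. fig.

160.6 L

Vd = Dose / C₀ = 938.0 / 5.84 = 160.6 L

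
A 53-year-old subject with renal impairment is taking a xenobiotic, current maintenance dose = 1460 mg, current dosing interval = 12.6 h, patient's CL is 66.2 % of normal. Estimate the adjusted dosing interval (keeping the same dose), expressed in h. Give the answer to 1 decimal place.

19.0 h

To keep the same average steady-state level, dosing rate must scale with clearance.
CL ratio = 66.2 / 100 = 0.6620
New interval (same dose) = 12.6 / 0.6620 = 19.03 h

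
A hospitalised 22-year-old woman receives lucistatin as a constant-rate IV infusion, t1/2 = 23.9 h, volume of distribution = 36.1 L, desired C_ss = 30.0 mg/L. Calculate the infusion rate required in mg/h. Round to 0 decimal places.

31 mg/h

k = ln2 / t½ = 0.693147 / 23.9 = 0.02900 h⁻¹
CL = k × Vd = 0.02900 × 36.1 = 1.047 L/h
At steady state, infusion rate R₀ = Css × CL = 30.0 × 1.047 = 31.41 mg/h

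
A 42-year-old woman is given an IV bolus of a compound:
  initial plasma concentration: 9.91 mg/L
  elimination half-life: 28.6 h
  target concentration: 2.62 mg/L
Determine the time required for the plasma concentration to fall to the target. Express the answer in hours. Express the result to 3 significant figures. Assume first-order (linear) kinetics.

54.9 h

k = ln2 / t½ = 0.693147 / 28.6 = 0.02424 h⁻¹
t = ln(C₀ / C) / k = ln(9.910 / 2.62) / 0.02424
  = ln(3.782) / 0.02424 = 1.330 / 0.02424 = 54.87 h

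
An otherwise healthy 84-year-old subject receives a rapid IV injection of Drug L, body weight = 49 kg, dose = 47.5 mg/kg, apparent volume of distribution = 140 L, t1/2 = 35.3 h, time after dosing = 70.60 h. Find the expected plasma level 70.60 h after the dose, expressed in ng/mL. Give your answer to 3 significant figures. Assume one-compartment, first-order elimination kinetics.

Total dose = 47.5 × 49 = 2328 mg
C₀ = Dose / Vd = 2328 / 140 = 16.63 mg/L
k = ln2 / t½ = 0.693147 / 35.3 = 0.01964 h⁻¹
t / t½ = 70.60 / 35.3 = 2 half-lives
C = C₀ × (1/2)^2 = 16.63 × 0.2500 = 4.158 mg/L
Convert: 4.158 mg/L × 1000 = 4158 ng/mL

4160 ng/mL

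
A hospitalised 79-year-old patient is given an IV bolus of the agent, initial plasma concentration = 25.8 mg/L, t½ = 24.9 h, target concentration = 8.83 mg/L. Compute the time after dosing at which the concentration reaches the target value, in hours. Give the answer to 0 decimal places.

39 h

k = ln2 / t½ = 0.693147 / 24.9 = 0.02784 h⁻¹
t = ln(C₀ / C) / k = ln(25.80 / 8.83) / 0.02784
  = ln(2.922) / 0.02784 = 1.072 / 0.02784 = 38.51 h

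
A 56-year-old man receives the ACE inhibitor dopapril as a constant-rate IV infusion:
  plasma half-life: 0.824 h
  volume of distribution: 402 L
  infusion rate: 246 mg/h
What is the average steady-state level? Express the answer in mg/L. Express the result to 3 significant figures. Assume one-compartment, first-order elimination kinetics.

0.727 mg/L

k = ln2 / t½ = 0.693147 / 0.824 = 0.8412 h⁻¹
CL = k × Vd = 0.8412 × 402 = 338.2 L/h
At steady state Css = R₀ / CL = 246 / 338.2 = 0.7274 mg/L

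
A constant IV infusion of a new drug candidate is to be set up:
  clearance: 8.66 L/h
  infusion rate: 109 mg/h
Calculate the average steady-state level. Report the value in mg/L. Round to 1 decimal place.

At steady state Css = R₀ / CL = 109 / 8.660 = 12.59 mg/L

12.6 mg/L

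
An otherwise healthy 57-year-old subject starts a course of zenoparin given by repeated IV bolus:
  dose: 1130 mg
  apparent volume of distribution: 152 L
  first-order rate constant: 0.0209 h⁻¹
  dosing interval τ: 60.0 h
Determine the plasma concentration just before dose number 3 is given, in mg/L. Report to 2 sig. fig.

C₀ per dose = Dose / Vd = 1130 / 152 = 7.434 mg/L
Fraction remaining after one interval: r = e^(−kτ) = e^(−0.02090 × 60.0) = 0.2854
Before dose 3, 2 doses have been given (aged 1τ, 2τ).
C_trough = C₀ × (r + r²) = 7.434 × (0.2854 + 0.08145) = 2.727 mg/L

2.7 mg/L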